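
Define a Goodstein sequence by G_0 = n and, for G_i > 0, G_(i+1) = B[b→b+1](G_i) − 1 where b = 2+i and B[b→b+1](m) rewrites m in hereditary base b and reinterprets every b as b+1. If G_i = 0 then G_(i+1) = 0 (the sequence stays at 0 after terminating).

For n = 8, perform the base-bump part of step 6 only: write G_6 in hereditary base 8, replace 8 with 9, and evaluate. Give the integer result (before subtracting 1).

base 2: 8 = 2^(2 + 1); at 3: 3^(3 + 1) = 81; next = 80
base 3: 80 = 2·3^3 + 2·3^2 + 2·3 + 2; at 4: 2·4^4 + 2·4^2 + 2·4 + 2 = 554; next = 553
base 4: 553 = 2·4^4 + 2·4^2 + 2·4 + 1; at 5: 2·5^5 + 2·5^2 + 2·5 + 1 = 6311; next = 6310
base 5: 6310 = 2·5^5 + 2·5^2 + 2·5; at 6: 2·6^6 + 2·6^2 + 2·6 = 93396; next = 93395
base 6: 93395 = 2·6^6 + 2·6^2 + 6 + 5; at 7: 2·7^7 + 2·7^2 + 7 + 5 = 1647196; next = 1647195
base 7: 1647195 = 2·7^7 + 2·7^2 + 7 + 4; at 8: 2·8^8 + 2·8^2 + 8 + 4 = 33554572; next = 33554571

774841152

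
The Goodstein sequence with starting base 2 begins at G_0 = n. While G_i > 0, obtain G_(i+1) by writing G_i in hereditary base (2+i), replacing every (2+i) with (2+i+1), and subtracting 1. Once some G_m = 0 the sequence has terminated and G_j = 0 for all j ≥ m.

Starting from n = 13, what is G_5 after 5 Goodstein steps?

5765998

(0) 13|_2 = 2^(2 + 1) + 2^2 + 1 ↦ 3^(3 + 1) + 3^3 + 1|_3 = 109 ⇒ 108
(1) 108|_3 = 3^(3 + 1) + 3^3 ↦ 4^(4 + 1) + 4^4|_4 = 1280 ⇒ 1279
(2) 1279|_4 = 4^(4 + 1) + 3·4^3 + 3·4^2 + 3·4 + 3 ↦ 5^(5 + 1) + 3·5^3 + 3·5^2 + 3·5 + 3|_5 = 16093 ⇒ 16092
(3) 16092|_5 = 5^(5 + 1) + 3·5^3 + 3·5^2 + 3·5 + 2 ↦ 6^(6 + 1) + 3·6^3 + 3·6^2 + 3·6 + 2|_6 = 280712 ⇒ 280711
(4) 280711|_6 = 6^(6 + 1) + 3·6^3 + 3·6^2 + 3·6 + 1 ↦ 7^(7 + 1) + 3·7^3 + 3·7^2 + 3·7 + 1|_7 = 5765999 ⇒ 5765998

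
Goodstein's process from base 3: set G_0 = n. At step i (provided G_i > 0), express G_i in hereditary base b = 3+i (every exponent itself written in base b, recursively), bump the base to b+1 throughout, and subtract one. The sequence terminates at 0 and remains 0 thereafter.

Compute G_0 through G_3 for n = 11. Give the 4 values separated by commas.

11, 17, 25, 35

G_0=11  [base 3] 3^2 + 2  →[3↦4]→  4^2 + 2 = 18  −1 ⇒ G_1=17
G_1=17  [base 4] 4^2 + 1  →[4↦5]→  5^2 + 1 = 26  −1 ⇒ G_2=25
G_2=25  [base 5] 5^2  →[5↦6]→  6^2 = 36  −1 ⇒ G_3=35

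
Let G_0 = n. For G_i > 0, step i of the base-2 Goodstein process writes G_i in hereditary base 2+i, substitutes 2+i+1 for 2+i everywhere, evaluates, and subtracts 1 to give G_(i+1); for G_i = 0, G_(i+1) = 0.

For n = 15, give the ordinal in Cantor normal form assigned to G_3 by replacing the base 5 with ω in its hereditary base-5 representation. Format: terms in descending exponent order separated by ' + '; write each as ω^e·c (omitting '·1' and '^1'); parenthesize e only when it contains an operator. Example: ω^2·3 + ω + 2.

G_0 = 15. HB_2(15) = 2^(2 + 1) + 2^2 + 2 + 1. Bump = 112. G_1 = 111.
G_1 = 111. HB_3(111) = 3^(3 + 1) + 3^3 + 3. Bump = 1284. G_2 = 1283.
G_2 = 1283. HB_4(1283) = 4^(4 + 1) + 4^4 + 3. Bump = 18753. G_3 = 18752.

ω^(ω + 1) + ω^ω + 2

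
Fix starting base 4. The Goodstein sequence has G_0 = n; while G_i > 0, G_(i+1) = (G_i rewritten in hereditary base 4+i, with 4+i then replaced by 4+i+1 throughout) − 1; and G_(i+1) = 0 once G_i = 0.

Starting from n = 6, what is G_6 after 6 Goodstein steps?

base 4: 6 = 4 + 2; at 5: 5 + 2 = 7; next = 6
base 5: 6 = 5 + 1; at 6: 6 + 1 = 7; next = 6
base 6: 6 = 6; at 7: 7 = 7; next = 6
base 7: 6 = 6; at 8: 6 = 6; next = 5
base 8: 5 = 5; at 9: 5 = 5; next = 4
base 9: 4 = 4; at 10: 4 = 4; next = 3

3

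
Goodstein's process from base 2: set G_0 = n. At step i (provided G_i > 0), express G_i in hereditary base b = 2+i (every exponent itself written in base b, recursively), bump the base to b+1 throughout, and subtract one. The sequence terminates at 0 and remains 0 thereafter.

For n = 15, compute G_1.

111

base 2: 15 = 2^(2 + 1) + 2^2 + 2 + 1; at 3: 3^(3 + 1) + 3^3 + 3 + 1 = 112; next = 111
base 3: 111 = 3^(3 + 1) + 3^3 + 3; at 4: 4^(4 + 1) + 4^4 + 4 = 1284; next = 1283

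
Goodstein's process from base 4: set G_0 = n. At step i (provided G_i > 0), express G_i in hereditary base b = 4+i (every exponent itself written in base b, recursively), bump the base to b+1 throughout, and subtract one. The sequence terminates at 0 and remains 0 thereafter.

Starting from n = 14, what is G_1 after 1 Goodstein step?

G_0 = 14. HB_4(14) = 3·4 + 2. Bump = 17. G_1 = 16.
G_1 = 16. HB_5(16) = 3·5 + 1. Bump = 19. G_2 = 18.

16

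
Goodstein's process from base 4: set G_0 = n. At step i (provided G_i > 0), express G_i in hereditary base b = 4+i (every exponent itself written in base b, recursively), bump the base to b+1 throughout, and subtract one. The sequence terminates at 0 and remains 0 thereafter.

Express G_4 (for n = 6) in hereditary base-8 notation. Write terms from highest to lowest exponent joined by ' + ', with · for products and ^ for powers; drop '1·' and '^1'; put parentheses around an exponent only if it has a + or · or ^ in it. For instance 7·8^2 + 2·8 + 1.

6 —HB4→ 4 + 2 —bump→ 5 + 2 = 7 —(−1)→ 6
6 —HB5→ 5 + 1 —bump→ 6 + 1 = 7 —(−1)→ 6
6 —HB6→ 6 —bump→ 7 = 7 —(−1)→ 6
6 —HB7→ 6 —bump→ 6 = 6 —(−1)→ 5
5 —HB8→ 5 —bump→ 5 = 5 —(−1)→ 4

5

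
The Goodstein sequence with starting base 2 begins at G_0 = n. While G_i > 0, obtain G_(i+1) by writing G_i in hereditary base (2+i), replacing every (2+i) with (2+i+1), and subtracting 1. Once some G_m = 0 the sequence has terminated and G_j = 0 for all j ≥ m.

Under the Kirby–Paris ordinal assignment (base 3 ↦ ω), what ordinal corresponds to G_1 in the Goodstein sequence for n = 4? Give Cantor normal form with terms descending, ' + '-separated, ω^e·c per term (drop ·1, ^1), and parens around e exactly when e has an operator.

(0) 4|_2 = 2^2 ↦ 3^3|_3 = 27 ⇒ 26
(1) 26|_3 = 2·3^2 + 2·3 + 2 ↦ 2·4^2 + 2·4 + 2|_4 = 42 ⇒ 41

ω^2·2 + ω·2 + 2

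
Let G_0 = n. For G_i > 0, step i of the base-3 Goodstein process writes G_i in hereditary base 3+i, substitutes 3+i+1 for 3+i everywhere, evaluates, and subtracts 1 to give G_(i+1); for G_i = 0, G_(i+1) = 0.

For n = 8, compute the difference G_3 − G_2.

1

[0] 8 ≡ 2·3 + 2 (base 3). Lift 4: 10. −1: 9.
[1] 9 ≡ 2·4 + 1 (base 4). Lift 5: 11. −1: 10.
[2] 10 ≡ 2·5 (base 5). Lift 6: 12. −1: 11.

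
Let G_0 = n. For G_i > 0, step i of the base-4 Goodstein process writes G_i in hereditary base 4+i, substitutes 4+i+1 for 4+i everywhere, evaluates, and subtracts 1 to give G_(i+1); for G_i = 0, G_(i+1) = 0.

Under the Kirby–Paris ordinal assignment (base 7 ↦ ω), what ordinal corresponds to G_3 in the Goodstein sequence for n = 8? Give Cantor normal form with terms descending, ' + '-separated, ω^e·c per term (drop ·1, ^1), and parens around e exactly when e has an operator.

step 0: 8 = 2·4; sub 5 for 4: 2·5; = 10; G_1 = 10−1 = 9
step 1: 9 = 5 + 4; sub 6 for 5: 6 + 4; = 10; G_2 = 10−1 = 9
step 2: 9 = 6 + 3; sub 7 for 6: 7 + 3; = 10; G_3 = 10−1 = 9
step 3: 9 = 7 + 2; sub 8 for 7: 8 + 2; = 10; G_4 = 10−1 = 9

ω + 2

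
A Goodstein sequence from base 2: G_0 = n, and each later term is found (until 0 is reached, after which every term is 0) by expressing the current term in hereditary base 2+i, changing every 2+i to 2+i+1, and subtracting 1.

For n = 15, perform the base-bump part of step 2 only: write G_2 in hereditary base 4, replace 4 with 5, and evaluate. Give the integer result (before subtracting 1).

18753

i=0: 15 = 2^(2 + 1) + 2^2 + 2 + 1 (b=2); 2→3: 3^(3 + 1) + 3^3 + 3 + 1 = 112; 112−1 = 111
i=1: 111 = 3^(3 + 1) + 3^3 + 3 (b=3); 3→4: 4^(4 + 1) + 4^4 + 4 = 1284; 1284−1 = 1283
i=2: 1283 = 4^(4 + 1) + 4^4 + 3 (b=4); 4→5: 5^(5 + 1) + 5^5 + 3 = 18753; 18753−1 = 18752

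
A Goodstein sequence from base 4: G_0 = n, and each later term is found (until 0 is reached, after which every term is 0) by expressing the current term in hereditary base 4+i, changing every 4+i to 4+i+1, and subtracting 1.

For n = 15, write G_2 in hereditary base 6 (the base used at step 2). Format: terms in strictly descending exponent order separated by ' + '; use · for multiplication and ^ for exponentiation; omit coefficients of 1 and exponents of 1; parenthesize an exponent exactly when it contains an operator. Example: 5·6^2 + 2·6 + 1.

15 —HB4→ 3·4 + 3 —bump→ 3·5 + 3 = 18 —(−1)→ 17
17 —HB5→ 3·5 + 2 —bump→ 3·6 + 2 = 20 —(−1)→ 19

3·6 + 1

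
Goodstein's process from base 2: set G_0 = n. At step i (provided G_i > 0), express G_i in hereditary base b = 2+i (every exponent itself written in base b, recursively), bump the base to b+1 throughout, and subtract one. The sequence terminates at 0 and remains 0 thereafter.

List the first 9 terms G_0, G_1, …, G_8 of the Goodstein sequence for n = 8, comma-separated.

8, 80, 553, 6310, 93395, 1647195, 33554571, 774841151, 20000000211

step 0: 8 = 2^(2 + 1); sub 3 for 2: 3^(3 + 1); = 81; G_1 = 81−1 = 80
step 1: 80 = 2·3^3 + 2·3^2 + 2·3 + 2; sub 4 for 3: 2·4^4 + 2·4^2 + 2·4 + 2; = 554; G_2 = 554−1 = 553
step 2: 553 = 2·4^4 + 2·4^2 + 2·4 + 1; sub 5 for 4: 2·5^5 + 2·5^2 + 2·5 + 1; = 6311; G_3 = 6311−1 = 6310
step 3: 6310 = 2·5^5 + 2·5^2 + 2·5; sub 6 for 5: 2·6^6 + 2·6^2 + 2·6; = 93396; G_4 = 93396−1 = 93395
step 4: 93395 = 2·6^6 + 2·6^2 + 6 + 5; sub 7 for 6: 2·7^7 + 2·7^2 + 7 + 5; = 1647196; G_5 = 1647196−1 = 1647195
step 5: 1647195 = 2·7^7 + 2·7^2 + 7 + 4; sub 8 for 7: 2·8^8 + 2·8^2 + 8 + 4; = 33554572; G_6 = 33554572−1 = 33554571
step 6: 33554571 = 2·8^8 + 2·8^2 + 8 + 3; sub 9 for 8: 2·9^9 + 2·9^2 + 9 + 3; = 774841152; G_7 = 774841152−1 = 774841151
step 7: 774841151 = 2·9^9 + 2·9^2 + 9 + 2; sub 10 for 9: 2·10^10 + 2·10^2 + 10 + 2; = 20000000212; G_8 = 20000000212−1 = 20000000211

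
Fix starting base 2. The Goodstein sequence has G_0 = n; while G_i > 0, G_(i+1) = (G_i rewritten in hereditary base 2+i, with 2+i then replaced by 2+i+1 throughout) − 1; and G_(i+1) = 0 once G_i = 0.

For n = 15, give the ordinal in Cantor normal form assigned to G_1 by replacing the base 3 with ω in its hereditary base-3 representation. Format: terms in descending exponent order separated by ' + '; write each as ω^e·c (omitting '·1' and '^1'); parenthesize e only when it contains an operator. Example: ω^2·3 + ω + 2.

[0] 15 ≡ 2^(2 + 1) + 2^2 + 2 + 1 (base 2). Lift 3: 112. −1: 111.
[1] 111 ≡ 3^(3 + 1) + 3^3 + 3 (base 3). Lift 4: 1284. −1: 1283.

ω^(ω + 1) + ω^ω + ω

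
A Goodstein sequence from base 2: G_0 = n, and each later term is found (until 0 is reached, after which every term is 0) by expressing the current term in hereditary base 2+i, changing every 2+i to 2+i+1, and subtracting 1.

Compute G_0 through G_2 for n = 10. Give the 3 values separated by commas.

10, 83, 1025

G_0 = 10. HB_2(10) = 2^(2 + 1) + 2. Bump = 84. G_1 = 83.
G_1 = 83. HB_3(83) = 3^(3 + 1) + 2. Bump = 1026. G_2 = 1025.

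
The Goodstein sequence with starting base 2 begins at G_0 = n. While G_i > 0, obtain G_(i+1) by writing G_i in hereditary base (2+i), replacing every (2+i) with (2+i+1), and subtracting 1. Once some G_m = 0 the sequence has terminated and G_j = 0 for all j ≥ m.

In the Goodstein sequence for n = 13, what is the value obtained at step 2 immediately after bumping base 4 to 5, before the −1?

16093

G_0=13  [base 2] 2^(2 + 1) + 2^2 + 1  →[2↦3]→  3^(3 + 1) + 3^3 + 1 = 109  −1 ⇒ G_1=108
G_1=108  [base 3] 3^(3 + 1) + 3^3  →[3↦4]→  4^(4 + 1) + 4^4 = 1280  −1 ⇒ G_2=1279
G_2=1279  [base 4] 4^(4 + 1) + 3·4^3 + 3·4^2 + 3·4 + 3  →[4↦5]→  5^(5 + 1) + 3·5^3 + 3·5^2 + 3·5 + 3 = 16093  −1 ⇒ G_3=16092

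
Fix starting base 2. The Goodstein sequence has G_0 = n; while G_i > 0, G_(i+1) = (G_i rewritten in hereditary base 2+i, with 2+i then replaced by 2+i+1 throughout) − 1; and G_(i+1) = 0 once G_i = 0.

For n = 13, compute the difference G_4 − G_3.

264619

i=0: 13 = 2^(2 + 1) + 2^2 + 1 (b=2); 2→3: 3^(3 + 1) + 3^3 + 1 = 109; 109−1 = 108
i=1: 108 = 3^(3 + 1) + 3^3 (b=3); 3→4: 4^(4 + 1) + 4^4 = 1280; 1280−1 = 1279
i=2: 1279 = 4^(4 + 1) + 3·4^3 + 3·4^2 + 3·4 + 3 (b=4); 4→5: 5^(5 + 1) + 3·5^3 + 3·5^2 + 3·5 + 3 = 16093; 16093−1 = 16092
i=3: 16092 = 5^(5 + 1) + 3·5^3 + 3·5^2 + 3·5 + 2 (b=5); 5→6: 6^(6 + 1) + 3·6^3 + 3·6^2 + 3·6 + 2 = 280712; 280712−1 = 280711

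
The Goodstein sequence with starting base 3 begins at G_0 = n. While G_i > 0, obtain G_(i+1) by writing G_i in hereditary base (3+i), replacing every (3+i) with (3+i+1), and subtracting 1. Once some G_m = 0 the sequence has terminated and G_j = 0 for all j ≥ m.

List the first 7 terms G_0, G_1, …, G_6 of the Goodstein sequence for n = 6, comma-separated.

6, 7, 7, 7, 7, 7, 6

6 —HB3→ 2·3 —bump→ 2·4 = 8 —(−1)→ 7
7 —HB4→ 4 + 3 —bump→ 5 + 3 = 8 —(−1)→ 7
7 —HB5→ 5 + 2 —bump→ 6 + 2 = 8 —(−1)→ 7
7 —HB6→ 6 + 1 —bump→ 7 + 1 = 8 —(−1)→ 7
7 —HB7→ 7 —bump→ 8 = 8 —(−1)→ 7
7 —HB8→ 7 —bump→ 7 = 7 —(−1)→ 6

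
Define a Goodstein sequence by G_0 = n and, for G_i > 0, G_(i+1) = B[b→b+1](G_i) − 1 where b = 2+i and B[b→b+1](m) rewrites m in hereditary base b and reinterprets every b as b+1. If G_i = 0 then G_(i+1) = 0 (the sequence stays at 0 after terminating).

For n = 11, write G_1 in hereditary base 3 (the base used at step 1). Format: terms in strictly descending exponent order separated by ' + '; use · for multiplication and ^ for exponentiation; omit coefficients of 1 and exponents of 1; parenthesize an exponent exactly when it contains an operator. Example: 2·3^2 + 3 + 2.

G_0=11  [base 2] 2^(2 + 1) + 2 + 1  →[2↦3]→  3^(3 + 1) + 3 + 1 = 85  −1 ⇒ G_1=84
G_1=84  [base 3] 3^(3 + 1) + 3  →[3↦4]→  4^(4 + 1) + 4 = 1028  −1 ⇒ G_2=1027

3^(3 + 1) + 3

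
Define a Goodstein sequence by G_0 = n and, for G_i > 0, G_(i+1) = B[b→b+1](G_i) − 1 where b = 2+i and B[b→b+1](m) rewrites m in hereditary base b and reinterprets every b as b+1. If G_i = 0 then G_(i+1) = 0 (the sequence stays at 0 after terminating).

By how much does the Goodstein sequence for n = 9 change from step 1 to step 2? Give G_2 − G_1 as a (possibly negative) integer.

942

G_0 = 9. HB_2(9) = 2^(2 + 1) + 1. Bump = 82. G_1 = 81.
G_1 = 81. HB_3(81) = 3^(3 + 1). Bump = 1024. G_2 = 1023.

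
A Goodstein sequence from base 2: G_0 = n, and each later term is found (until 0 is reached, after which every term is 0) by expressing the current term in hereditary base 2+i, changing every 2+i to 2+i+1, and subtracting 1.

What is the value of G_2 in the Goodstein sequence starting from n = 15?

(0) 15|_2 = 2^(2 + 1) + 2^2 + 2 + 1 ↦ 3^(3 + 1) + 3^3 + 3 + 1|_3 = 112 ⇒ 111
(1) 111|_3 = 3^(3 + 1) + 3^3 + 3 ↦ 4^(4 + 1) + 4^4 + 4|_4 = 1284 ⇒ 1283
(2) 1283|_4 = 4^(4 + 1) + 4^4 + 3 ↦ 5^(5 + 1) + 5^5 + 3|_5 = 18753 ⇒ 18752

1283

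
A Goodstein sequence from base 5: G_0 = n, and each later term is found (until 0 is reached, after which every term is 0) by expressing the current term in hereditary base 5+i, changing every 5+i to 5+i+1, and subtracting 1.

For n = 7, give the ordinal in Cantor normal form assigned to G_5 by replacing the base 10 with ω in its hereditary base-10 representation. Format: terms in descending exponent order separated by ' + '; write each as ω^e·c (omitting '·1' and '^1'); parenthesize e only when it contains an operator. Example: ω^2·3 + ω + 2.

base 5: 7 = 5 + 2; at 6: 6 + 2 = 8; next = 7
base 6: 7 = 6 + 1; at 7: 7 + 1 = 8; next = 7
base 7: 7 = 7; at 8: 8 = 8; next = 7
base 8: 7 = 7; at 9: 7 = 7; next = 6
base 9: 6 = 6; at 10: 6 = 6; next = 5
base 10: 5 = 5; at 11: 5 = 5; next = 4

5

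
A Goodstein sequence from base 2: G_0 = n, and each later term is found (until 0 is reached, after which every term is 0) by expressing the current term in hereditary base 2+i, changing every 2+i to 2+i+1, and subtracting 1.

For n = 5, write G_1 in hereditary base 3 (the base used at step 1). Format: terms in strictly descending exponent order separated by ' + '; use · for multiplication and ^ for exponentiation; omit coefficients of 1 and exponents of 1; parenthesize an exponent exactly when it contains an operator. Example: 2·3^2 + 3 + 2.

3^3

5 —HB2→ 2^2 + 1 —bump→ 3^3 + 1 = 28 —(−1)→ 27
27 —HB3→ 3^3 —bump→ 4^4 = 256 —(−1)→ 255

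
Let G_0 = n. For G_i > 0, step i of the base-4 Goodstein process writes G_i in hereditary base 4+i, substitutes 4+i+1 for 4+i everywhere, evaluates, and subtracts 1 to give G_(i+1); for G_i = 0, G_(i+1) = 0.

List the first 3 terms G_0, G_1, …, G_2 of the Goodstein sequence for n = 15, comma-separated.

15, 17, 19

G_0=15  [base 4] 3·4 + 3  →[4↦5]→  3·5 + 3 = 18  −1 ⇒ G_1=17
G_1=17  [base 5] 3·5 + 2  →[5↦6]→  3·6 + 2 = 20  −1 ⇒ G_2=19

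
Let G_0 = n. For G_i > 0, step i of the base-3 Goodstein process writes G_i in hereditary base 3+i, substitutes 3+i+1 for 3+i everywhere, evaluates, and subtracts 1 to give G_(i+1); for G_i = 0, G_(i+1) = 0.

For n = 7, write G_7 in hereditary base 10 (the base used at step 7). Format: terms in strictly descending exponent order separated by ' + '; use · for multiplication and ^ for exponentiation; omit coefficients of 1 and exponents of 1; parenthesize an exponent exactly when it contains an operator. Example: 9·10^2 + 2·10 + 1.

(0) 7|_3 = 2·3 + 1 ↦ 2·4 + 1|_4 = 9 ⇒ 8
(1) 8|_4 = 2·4 ↦ 2·5|_5 = 10 ⇒ 9
(2) 9|_5 = 5 + 4 ↦ 6 + 4|_6 = 10 ⇒ 9
(3) 9|_6 = 6 + 3 ↦ 7 + 3|_7 = 10 ⇒ 9
(4) 9|_7 = 7 + 2 ↦ 8 + 2|_8 = 10 ⇒ 9
(5) 9|_8 = 8 + 1 ↦ 9 + 1|_9 = 10 ⇒ 9
(6) 9|_9 = 9 ↦ 10|_10 = 10 ⇒ 9
(7) 9|_10 = 9 ↦ 9|_11 = 9 ⇒ 8

9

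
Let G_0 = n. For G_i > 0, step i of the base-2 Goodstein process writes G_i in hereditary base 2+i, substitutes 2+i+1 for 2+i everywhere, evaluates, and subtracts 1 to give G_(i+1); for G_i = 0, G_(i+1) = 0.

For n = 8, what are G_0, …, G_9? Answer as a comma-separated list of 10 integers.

8 —HB2→ 2^(2 + 1) —bump→ 3^(3 + 1) = 81 —(−1)→ 80
80 —HB3→ 2·3^3 + 2·3^2 + 2·3 + 2 —bump→ 2·4^4 + 2·4^2 + 2·4 + 2 = 554 —(−1)→ 553
553 —HB4→ 2·4^4 + 2·4^2 + 2·4 + 1 —bump→ 2·5^5 + 2·5^2 + 2·5 + 1 = 6311 —(−1)→ 6310
6310 —HB5→ 2·5^5 + 2·5^2 + 2·5 —bump→ 2·6^6 + 2·6^2 + 2·6 = 93396 —(−1)→ 93395
93395 —HB6→ 2·6^6 + 2·6^2 + 6 + 5 —bump→ 2·7^7 + 2·7^2 + 7 + 5 = 1647196 —(−1)→ 1647195
1647195 —HB7→ 2·7^7 + 2·7^2 + 7 + 4 —bump→ 2·8^8 + 2·8^2 + 8 + 4 = 33554572 —(−1)→ 33554571
33554571 —HB8→ 2·8^8 + 2·8^2 + 8 + 3 —bump→ 2·9^9 + 2·9^2 + 9 + 3 = 774841152 —(−1)→ 774841151
774841151 —HB9→ 2·9^9 + 2·9^2 + 9 + 2 —bump→ 2·10^10 + 2·10^2 + 10 + 2 = 20000000212 —(−1)→ 20000000211
20000000211 —HB10→ 2·10^10 + 2·10^2 + 10 + 1 —bump→ 2·11^11 + 2·11^2 + 11 + 1 = 570623341476 —(−1)→ 570623341475

8, 80, 553, 6310, 93395, 1647195, 33554571, 774841151, 20000000211, 570623341475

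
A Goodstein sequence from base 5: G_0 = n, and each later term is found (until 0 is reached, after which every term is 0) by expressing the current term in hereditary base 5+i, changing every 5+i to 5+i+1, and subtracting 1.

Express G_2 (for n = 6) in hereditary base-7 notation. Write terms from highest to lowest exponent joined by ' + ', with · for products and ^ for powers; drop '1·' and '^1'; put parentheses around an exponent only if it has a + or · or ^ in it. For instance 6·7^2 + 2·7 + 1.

[0] 6 ≡ 5 + 1 (base 5). Lift 6: 7. −1: 6.
[1] 6 ≡ 6 (base 6). Lift 7: 7. −1: 6.
[2] 6 ≡ 6 (base 7). Lift 8: 6. −1: 5.

6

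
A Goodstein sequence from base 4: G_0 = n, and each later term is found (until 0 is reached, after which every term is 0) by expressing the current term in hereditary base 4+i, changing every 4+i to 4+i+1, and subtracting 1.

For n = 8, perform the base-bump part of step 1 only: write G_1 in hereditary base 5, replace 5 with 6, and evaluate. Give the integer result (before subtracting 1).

10

i=0: 8 = 2·4 (b=4); 4→5: 2·5 = 10; 10−1 = 9
i=1: 9 = 5 + 4 (b=5); 5→6: 6 + 4 = 10; 10−1 = 9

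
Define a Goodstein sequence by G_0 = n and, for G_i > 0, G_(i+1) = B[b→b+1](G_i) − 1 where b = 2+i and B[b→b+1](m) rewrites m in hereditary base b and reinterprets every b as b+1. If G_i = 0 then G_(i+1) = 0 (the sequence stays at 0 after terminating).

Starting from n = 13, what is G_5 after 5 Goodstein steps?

5765998

base 2: 13 = 2^(2 + 1) + 2^2 + 1; at 3: 3^(3 + 1) + 3^3 + 1 = 109; next = 108
base 3: 108 = 3^(3 + 1) + 3^3; at 4: 4^(4 + 1) + 4^4 = 1280; next = 1279
base 4: 1279 = 4^(4 + 1) + 3·4^3 + 3·4^2 + 3·4 + 3; at 5: 5^(5 + 1) + 3·5^3 + 3·5^2 + 3·5 + 3 = 16093; next = 16092
base 5: 16092 = 5^(5 + 1) + 3·5^3 + 3·5^2 + 3·5 + 2; at 6: 6^(6 + 1) + 3·6^3 + 3·6^2 + 3·6 + 2 = 280712; next = 280711
base 6: 280711 = 6^(6 + 1) + 3·6^3 + 3·6^2 + 3·6 + 1; at 7: 7^(7 + 1) + 3·7^3 + 3·7^2 + 3·7 + 1 = 5765999; next = 5765998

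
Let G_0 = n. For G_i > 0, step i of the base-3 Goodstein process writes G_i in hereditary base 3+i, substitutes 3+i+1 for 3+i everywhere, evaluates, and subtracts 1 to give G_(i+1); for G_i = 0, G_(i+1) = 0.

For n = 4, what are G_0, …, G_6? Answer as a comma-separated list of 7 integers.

4, 4, 4, 3, 2, 1, 0

base 3: 4 = 3 + 1; at 4: 4 + 1 = 5; next = 4
base 4: 4 = 4; at 5: 5 = 5; next = 4
base 5: 4 = 4; at 6: 4 = 4; next = 3
base 6: 3 = 3; at 7: 3 = 3; next = 2
base 7: 2 = 2; at 8: 2 = 2; next = 1
base 8: 1 = 1; at 9: 1 = 1; next = 0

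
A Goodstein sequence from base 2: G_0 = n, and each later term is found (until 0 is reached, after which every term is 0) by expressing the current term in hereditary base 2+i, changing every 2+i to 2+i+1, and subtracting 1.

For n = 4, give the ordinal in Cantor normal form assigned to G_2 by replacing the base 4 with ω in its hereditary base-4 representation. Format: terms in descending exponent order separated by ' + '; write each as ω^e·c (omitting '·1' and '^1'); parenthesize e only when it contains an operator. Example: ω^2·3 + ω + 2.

ω^2·2 + ω·2 + 1

G_0 = 4. HB_2(4) = 2^2. Bump = 27. G_1 = 26.
G_1 = 26. HB_3(26) = 2·3^2 + 2·3 + 2. Bump = 42. G_2 = 41.
G_2 = 41. HB_4(41) = 2·4^2 + 2·4 + 1. Bump = 61. G_3 = 60.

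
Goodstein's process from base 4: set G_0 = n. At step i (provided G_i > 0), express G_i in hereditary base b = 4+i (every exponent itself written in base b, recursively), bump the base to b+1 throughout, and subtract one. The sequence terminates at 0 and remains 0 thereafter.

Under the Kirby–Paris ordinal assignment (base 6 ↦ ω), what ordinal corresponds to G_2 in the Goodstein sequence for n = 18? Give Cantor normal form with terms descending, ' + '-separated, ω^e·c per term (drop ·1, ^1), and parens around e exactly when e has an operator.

G_0=18  [base 4] 4^2 + 2  →[4↦5]→  5^2 + 2 = 27  −1 ⇒ G_1=26
G_1=26  [base 5] 5^2 + 1  →[5↦6]→  6^2 + 1 = 37  −1 ⇒ G_2=36

ω^2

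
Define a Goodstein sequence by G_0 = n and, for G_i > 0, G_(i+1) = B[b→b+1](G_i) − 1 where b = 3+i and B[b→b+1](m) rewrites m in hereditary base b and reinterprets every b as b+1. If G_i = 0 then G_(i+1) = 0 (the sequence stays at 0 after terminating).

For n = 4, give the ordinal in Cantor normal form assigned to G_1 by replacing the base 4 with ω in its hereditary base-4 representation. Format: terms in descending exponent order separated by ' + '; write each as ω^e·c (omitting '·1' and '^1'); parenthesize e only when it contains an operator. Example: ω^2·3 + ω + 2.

step 0: 4 = 3 + 1; sub 4 for 3: 4 + 1; = 5; G_1 = 5−1 = 4
step 1: 4 = 4; sub 5 for 4: 5; = 5; G_2 = 5−1 = 4

ω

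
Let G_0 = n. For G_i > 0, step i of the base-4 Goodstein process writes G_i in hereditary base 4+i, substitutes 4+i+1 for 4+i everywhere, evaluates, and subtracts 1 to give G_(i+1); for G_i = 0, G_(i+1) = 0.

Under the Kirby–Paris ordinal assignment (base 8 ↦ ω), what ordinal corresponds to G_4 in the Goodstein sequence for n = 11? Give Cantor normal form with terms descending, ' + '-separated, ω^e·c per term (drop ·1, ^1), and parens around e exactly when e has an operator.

11 —HB4→ 2·4 + 3 —bump→ 2·5 + 3 = 13 —(−1)→ 12
12 —HB5→ 2·5 + 2 —bump→ 2·6 + 2 = 14 —(−1)→ 13
13 —HB6→ 2·6 + 1 —bump→ 2·7 + 1 = 15 —(−1)→ 14
14 —HB7→ 2·7 —bump→ 2·8 = 16 —(−1)→ 15
15 —HB8→ 8 + 7 —bump→ 9 + 7 = 16 —(−1)→ 15

ω + 7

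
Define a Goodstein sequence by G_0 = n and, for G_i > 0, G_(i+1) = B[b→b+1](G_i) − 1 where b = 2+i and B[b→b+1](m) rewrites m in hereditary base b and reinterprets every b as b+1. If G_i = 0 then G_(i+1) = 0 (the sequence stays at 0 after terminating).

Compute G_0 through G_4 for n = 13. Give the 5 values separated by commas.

i=0: 13 = 2^(2 + 1) + 2^2 + 1 (b=2); 2→3: 3^(3 + 1) + 3^3 + 1 = 109; 109−1 = 108
i=1: 108 = 3^(3 + 1) + 3^3 (b=3); 3→4: 4^(4 + 1) + 4^4 = 1280; 1280−1 = 1279
i=2: 1279 = 4^(4 + 1) + 3·4^3 + 3·4^2 + 3·4 + 3 (b=4); 4→5: 5^(5 + 1) + 3·5^3 + 3·5^2 + 3·5 + 3 = 16093; 16093−1 = 16092
i=3: 16092 = 5^(5 + 1) + 3·5^3 + 3·5^2 + 3·5 + 2 (b=5); 5→6: 6^(6 + 1) + 3·6^3 + 3·6^2 + 3·6 + 2 = 280712; 280712−1 = 280711

13, 108, 1279, 16092, 280711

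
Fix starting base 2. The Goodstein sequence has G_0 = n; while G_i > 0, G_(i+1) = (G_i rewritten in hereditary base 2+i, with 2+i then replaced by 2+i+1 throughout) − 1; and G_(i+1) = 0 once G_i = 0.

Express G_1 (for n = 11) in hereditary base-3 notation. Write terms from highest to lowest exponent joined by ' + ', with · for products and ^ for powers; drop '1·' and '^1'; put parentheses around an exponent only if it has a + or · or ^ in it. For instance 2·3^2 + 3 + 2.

3^(3 + 1) + 3

base 2: 11 = 2^(2 + 1) + 2 + 1; at 3: 3^(3 + 1) + 3 + 1 = 85; next = 84
base 3: 84 = 3^(3 + 1) + 3; at 4: 4^(4 + 1) + 4 = 1028; next = 1027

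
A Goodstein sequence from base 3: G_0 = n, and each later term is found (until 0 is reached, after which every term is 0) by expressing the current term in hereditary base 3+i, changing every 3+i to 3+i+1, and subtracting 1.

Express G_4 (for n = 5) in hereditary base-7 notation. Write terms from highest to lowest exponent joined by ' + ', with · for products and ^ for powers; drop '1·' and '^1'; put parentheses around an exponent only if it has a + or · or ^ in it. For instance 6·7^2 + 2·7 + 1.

4

i=0: 5 = 3 + 2 (b=3); 3→4: 4 + 2 = 6; 6−1 = 5
i=1: 5 = 4 + 1 (b=4); 4→5: 5 + 1 = 6; 6−1 = 5
i=2: 5 = 5 (b=5); 5→6: 6 = 6; 6−1 = 5
i=3: 5 = 5 (b=6); 6→7: 5 = 5; 5−1 = 4
i=4: 4 = 4 (b=7); 7→8: 4 = 4; 4−1 = 3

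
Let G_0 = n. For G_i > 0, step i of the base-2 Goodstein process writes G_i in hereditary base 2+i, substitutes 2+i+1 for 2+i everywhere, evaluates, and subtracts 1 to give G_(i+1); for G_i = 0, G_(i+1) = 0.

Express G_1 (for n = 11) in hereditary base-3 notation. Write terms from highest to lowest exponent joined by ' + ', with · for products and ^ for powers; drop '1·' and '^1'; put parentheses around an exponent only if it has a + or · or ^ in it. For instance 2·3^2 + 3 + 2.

3^(3 + 1) + 3

11 —HB2→ 2^(2 + 1) + 2 + 1 —bump→ 3^(3 + 1) + 3 + 1 = 85 —(−1)→ 84
84 —HB3→ 3^(3 + 1) + 3 —bump→ 4^(4 + 1) + 4 = 1028 —(−1)→ 1027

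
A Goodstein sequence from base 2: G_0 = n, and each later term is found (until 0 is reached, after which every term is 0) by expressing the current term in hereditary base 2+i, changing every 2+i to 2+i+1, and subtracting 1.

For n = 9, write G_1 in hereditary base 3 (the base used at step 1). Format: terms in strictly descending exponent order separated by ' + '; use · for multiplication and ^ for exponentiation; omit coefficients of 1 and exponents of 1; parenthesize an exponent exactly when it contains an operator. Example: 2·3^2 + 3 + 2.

3^(3 + 1)

(0) 9|_2 = 2^(2 + 1) + 1 ↦ 3^(3 + 1) + 1|_3 = 82 ⇒ 81
(1) 81|_3 = 3^(3 + 1) ↦ 4^(4 + 1)|_4 = 1024 ⇒ 1023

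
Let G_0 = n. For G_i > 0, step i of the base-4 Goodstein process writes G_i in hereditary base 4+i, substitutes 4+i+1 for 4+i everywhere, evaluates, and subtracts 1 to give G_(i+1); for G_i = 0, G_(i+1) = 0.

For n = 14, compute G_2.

18

G_0=14  [base 4] 3·4 + 2  →[4↦5]→  3·5 + 2 = 17  −1 ⇒ G_1=16
G_1=16  [base 5] 3·5 + 1  →[5↦6]→  3·6 + 1 = 19  −1 ⇒ G_2=18
G_2=18  [base 6] 3·6  →[6↦7]→  3·7 = 21  −1 ⇒ G_3=20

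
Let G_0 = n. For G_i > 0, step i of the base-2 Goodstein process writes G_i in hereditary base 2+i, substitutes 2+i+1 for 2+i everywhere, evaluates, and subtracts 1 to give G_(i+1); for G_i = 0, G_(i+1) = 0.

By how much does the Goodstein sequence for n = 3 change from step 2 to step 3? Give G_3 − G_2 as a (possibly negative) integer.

i=0: 3 = 2 + 1 (b=2); 2→3: 3 + 1 = 4; 4−1 = 3
i=1: 3 = 3 (b=3); 3→4: 4 = 4; 4−1 = 3
i=2: 3 = 3 (b=4); 4→5: 3 = 3; 3−1 = 2

-1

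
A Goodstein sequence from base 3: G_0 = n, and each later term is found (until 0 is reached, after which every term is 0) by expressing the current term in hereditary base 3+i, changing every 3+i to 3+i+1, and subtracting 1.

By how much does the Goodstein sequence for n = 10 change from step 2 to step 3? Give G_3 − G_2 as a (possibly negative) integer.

step 0: 10 = 3^2 + 1; sub 4 for 3: 4^2 + 1; = 17; G_1 = 17−1 = 16
step 1: 16 = 4^2; sub 5 for 4: 5^2; = 25; G_2 = 25−1 = 24
step 2: 24 = 4·5 + 4; sub 6 for 5: 4·6 + 4; = 28; G_3 = 28−1 = 27

3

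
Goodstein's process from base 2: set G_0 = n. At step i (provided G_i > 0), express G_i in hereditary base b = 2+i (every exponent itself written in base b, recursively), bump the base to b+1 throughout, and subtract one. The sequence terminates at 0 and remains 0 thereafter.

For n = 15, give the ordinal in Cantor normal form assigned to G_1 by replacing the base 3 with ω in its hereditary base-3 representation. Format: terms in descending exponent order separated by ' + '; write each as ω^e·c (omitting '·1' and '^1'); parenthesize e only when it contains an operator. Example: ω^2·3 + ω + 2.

ω^(ω + 1) + ω^ω + ω

15 —HB2→ 2^(2 + 1) + 2^2 + 2 + 1 —bump→ 3^(3 + 1) + 3^3 + 3 + 1 = 112 —(−1)→ 111
111 —HB3→ 3^(3 + 1) + 3^3 + 3 —bump→ 4^(4 + 1) + 4^4 + 4 = 1284 —(−1)→ 1283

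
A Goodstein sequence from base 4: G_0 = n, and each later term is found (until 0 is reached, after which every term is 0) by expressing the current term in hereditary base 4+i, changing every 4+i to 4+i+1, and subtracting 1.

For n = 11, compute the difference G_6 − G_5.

step 0: 11 = 2·4 + 3; sub 5 for 4: 2·5 + 3; = 13; G_1 = 13−1 = 12
step 1: 12 = 2·5 + 2; sub 6 for 5: 2·6 + 2; = 14; G_2 = 14−1 = 13
step 2: 13 = 2·6 + 1; sub 7 for 6: 2·7 + 1; = 15; G_3 = 15−1 = 14
step 3: 14 = 2·7; sub 8 for 7: 2·8; = 16; G_4 = 16−1 = 15
step 4: 15 = 8 + 7; sub 9 for 8: 9 + 7; = 16; G_5 = 16−1 = 15
step 5: 15 = 9 + 6; sub 10 for 9: 10 + 6; = 16; G_6 = 16−1 = 15

0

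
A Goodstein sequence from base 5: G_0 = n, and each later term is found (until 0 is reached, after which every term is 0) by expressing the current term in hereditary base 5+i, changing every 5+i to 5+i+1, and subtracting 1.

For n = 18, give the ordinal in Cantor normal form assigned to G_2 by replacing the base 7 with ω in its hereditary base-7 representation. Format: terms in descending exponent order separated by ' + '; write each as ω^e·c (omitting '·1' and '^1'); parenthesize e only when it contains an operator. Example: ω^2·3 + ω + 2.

[0] 18 ≡ 3·5 + 3 (base 5). Lift 6: 21. −1: 20.
[1] 20 ≡ 3·6 + 2 (base 6). Lift 7: 23. −1: 22.
[2] 22 ≡ 3·7 + 1 (base 7). Lift 8: 25. −1: 24.

ω·3 + 1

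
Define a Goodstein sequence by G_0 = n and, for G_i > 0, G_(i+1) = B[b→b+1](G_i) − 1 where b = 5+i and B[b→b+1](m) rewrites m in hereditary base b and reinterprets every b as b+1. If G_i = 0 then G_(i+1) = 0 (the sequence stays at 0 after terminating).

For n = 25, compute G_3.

G_0=25  [base 5] 5^2  →[5↦6]→  6^2 = 36  −1 ⇒ G_1=35
G_1=35  [base 6] 5·6 + 5  →[6↦7]→  5·7 + 5 = 40  −1 ⇒ G_2=39
G_2=39  [base 7] 5·7 + 4  →[7↦8]→  5·8 + 4 = 44  −1 ⇒ G_3=43
G_3=43  [base 8] 5·8 + 3  →[8↦9]→  5·9 + 3 = 48  −1 ⇒ G_4=47

43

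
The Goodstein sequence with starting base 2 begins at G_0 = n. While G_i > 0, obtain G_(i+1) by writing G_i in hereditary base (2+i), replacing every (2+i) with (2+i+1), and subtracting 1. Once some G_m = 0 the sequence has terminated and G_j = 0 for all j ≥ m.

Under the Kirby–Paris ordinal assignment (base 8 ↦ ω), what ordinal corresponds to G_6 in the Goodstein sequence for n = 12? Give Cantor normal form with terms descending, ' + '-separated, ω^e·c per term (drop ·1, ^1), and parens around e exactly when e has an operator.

G_0=12  [base 2] 2^(2 + 1) + 2^2  →[2↦3]→  3^(3 + 1) + 3^3 = 108  −1 ⇒ G_1=107
G_1=107  [base 3] 3^(3 + 1) + 2·3^2 + 2·3 + 2  →[3↦4]→  4^(4 + 1) + 2·4^2 + 2·4 + 2 = 1066  −1 ⇒ G_2=1065
G_2=1065  [base 4] 4^(4 + 1) + 2·4^2 + 2·4 + 1  →[4↦5]→  5^(5 + 1) + 2·5^2 + 2·5 + 1 = 15686  −1 ⇒ G_3=15685
G_3=15685  [base 5] 5^(5 + 1) + 2·5^2 + 2·5  →[5↦6]→  6^(6 + 1) + 2·6^2 + 2·6 = 280020  −1 ⇒ G_4=280019
G_4=280019  [base 6] 6^(6 + 1) + 2·6^2 + 6 + 5  →[6↦7]→  7^(7 + 1) + 2·7^2 + 7 + 5 = 5764911  −1 ⇒ G_5=5764910
G_5=5764910  [base 7] 7^(7 + 1) + 2·7^2 + 7 + 4  →[7↦8]→  8^(8 + 1) + 2·8^2 + 8 + 4 = 134217868  −1 ⇒ G_6=134217867

ω^(ω + 1) + ω^2·2 + ω + 3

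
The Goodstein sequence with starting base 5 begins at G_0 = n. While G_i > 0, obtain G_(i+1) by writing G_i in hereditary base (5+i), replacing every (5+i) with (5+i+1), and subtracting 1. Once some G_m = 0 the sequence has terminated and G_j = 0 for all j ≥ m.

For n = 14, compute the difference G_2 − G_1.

(0) 14|_5 = 2·5 + 4 ↦ 2·6 + 4|_6 = 16 ⇒ 15
(1) 15|_6 = 2·6 + 3 ↦ 2·7 + 3|_7 = 17 ⇒ 16

1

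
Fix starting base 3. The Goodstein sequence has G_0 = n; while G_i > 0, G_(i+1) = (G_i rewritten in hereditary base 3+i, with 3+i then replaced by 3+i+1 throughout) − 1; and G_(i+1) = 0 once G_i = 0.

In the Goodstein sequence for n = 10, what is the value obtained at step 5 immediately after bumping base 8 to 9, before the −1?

37

G_0=10  [base 3] 3^2 + 1  →[3↦4]→  4^2 + 1 = 17  −1 ⇒ G_1=16
G_1=16  [base 4] 4^2  →[4↦5]→  5^2 = 25  −1 ⇒ G_2=24
G_2=24  [base 5] 4·5 + 4  →[5↦6]→  4·6 + 4 = 28  −1 ⇒ G_3=27
G_3=27  [base 6] 4·6 + 3  →[6↦7]→  4·7 + 3 = 31  −1 ⇒ G_4=30
G_4=30  [base 7] 4·7 + 2  →[7↦8]→  4·8 + 2 = 34  −1 ⇒ G_5=33
G_5=33  [base 8] 4·8 + 1  →[8↦9]→  4·9 + 1 = 37  −1 ⇒ G_6=36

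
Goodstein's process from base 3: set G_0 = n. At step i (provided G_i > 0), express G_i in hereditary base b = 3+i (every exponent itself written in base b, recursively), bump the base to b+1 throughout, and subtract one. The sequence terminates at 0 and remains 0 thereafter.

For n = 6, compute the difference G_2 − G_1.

base 3: 6 = 2·3; at 4: 2·4 = 8; next = 7
base 4: 7 = 4 + 3; at 5: 5 + 3 = 8; next = 7

0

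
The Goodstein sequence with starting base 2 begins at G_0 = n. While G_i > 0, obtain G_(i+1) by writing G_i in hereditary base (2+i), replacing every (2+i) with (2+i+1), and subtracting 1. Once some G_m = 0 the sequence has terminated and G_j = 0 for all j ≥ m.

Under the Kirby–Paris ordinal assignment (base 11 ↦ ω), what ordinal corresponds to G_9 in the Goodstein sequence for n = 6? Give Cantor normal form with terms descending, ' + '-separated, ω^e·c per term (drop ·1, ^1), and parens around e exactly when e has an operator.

ω^5·5 + ω^4·5 + ω^3·5 + ω^2·5 + ω·5

G_0=6  [base 2] 2^2 + 2  →[2↦3]→  3^3 + 3 = 30  −1 ⇒ G_1=29
G_1=29  [base 3] 3^3 + 2  →[3↦4]→  4^4 + 2 = 258  −1 ⇒ G_2=257
G_2=257  [base 4] 4^4 + 1  →[4↦5]→  5^5 + 1 = 3126  −1 ⇒ G_3=3125
G_3=3125  [base 5] 5^5  →[5↦6]→  6^6 = 46656  −1 ⇒ G_4=46655
G_4=46655  [base 6] 5·6^5 + 5·6^4 + 5·6^3 + 5·6^2 + 5·6 + 5  →[6↦7]→  5·7^5 + 5·7^4 + 5·7^3 + 5·7^2 + 5·7 + 5 = 98040  −1 ⇒ G_5=98039
G_5=98039  [base 7] 5·7^5 + 5·7^4 + 5·7^3 + 5·7^2 + 5·7 + 4  →[7↦8]→  5·8^5 + 5·8^4 + 5·8^3 + 5·8^2 + 5·8 + 4 = 187244  −1 ⇒ G_6=187243
G_6=187243  [base 8] 5·8^5 + 5·8^4 + 5·8^3 + 5·8^2 + 5·8 + 3  →[8↦9]→  5·9^5 + 5·9^4 + 5·9^3 + 5·9^2 + 5·9 + 3 = 332148  −1 ⇒ G_7=332147
G_7=332147  [base 9] 5·9^5 + 5·9^4 + 5·9^3 + 5·9^2 + 5·9 + 2  →[9↦10]→  5·10^5 + 5·10^4 + 5·10^3 + 5·10^2 + 5·10 + 2 = 555552  −1 ⇒ G_8=555551
G_8=555551  [base 10] 5·10^5 + 5·10^4 + 5·10^3 + 5·10^2 + 5·10 + 1  →[10↦11]→  5·11^5 + 5·11^4 + 5·11^3 + 5·11^2 + 5·11 + 1 = 885776  −1 ⇒ G_9=885775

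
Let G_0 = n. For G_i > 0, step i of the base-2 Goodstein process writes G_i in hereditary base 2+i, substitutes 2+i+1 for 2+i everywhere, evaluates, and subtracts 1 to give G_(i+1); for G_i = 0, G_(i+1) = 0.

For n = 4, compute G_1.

i=0: 4 = 2^2 (b=2); 2→3: 3^3 = 27; 27−1 = 26
i=1: 26 = 2·3^2 + 2·3 + 2 (b=3); 3→4: 2·4^2 + 2·4 + 2 = 42; 42−1 = 41

26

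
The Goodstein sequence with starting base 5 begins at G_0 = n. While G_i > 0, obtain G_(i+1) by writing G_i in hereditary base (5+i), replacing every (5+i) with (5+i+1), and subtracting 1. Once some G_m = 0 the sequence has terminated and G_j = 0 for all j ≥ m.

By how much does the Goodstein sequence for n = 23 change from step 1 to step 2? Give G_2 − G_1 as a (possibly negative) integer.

(0) 23|_5 = 4·5 + 3 ↦ 4·6 + 3|_6 = 27 ⇒ 26
(1) 26|_6 = 4·6 + 2 ↦ 4·7 + 2|_7 = 30 ⇒ 29

3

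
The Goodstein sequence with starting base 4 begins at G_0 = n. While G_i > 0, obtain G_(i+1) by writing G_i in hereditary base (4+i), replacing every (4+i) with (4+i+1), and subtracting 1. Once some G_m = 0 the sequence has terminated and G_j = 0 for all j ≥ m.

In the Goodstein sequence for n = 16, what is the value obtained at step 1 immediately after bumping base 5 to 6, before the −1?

28

(0) 16|_4 = 4^2 ↦ 5^2|_5 = 25 ⇒ 24
(1) 24|_5 = 4·5 + 4 ↦ 4·6 + 4|_6 = 28 ⇒ 27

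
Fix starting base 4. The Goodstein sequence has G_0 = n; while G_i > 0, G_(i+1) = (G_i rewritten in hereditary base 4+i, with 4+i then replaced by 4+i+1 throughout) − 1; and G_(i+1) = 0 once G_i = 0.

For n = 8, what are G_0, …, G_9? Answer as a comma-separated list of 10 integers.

G_0=8  [base 4] 2·4  →[4↦5]→  2·5 = 10  −1 ⇒ G_1=9
G_1=9  [base 5] 5 + 4  →[5↦6]→  6 + 4 = 10  −1 ⇒ G_2=9
G_2=9  [base 6] 6 + 3  →[6↦7]→  7 + 3 = 10  −1 ⇒ G_3=9
G_3=9  [base 7] 7 + 2  →[7↦8]→  8 + 2 = 10  −1 ⇒ G_4=9
G_4=9  [base 8] 8 + 1  →[8↦9]→  9 + 1 = 10  −1 ⇒ G_5=9
G_5=9  [base 9] 9  →[9↦10]→  10 = 10  −1 ⇒ G_6=9
G_6=9  [base 10] 9  →[10↦11]→  9 = 9  −1 ⇒ G_7=8
G_7=8  [base 11] 8  →[11↦12]→  8 = 8  −1 ⇒ G_8=7
G_8=7  [base 12] 7  →[12↦13]→  7 = 7  −1 ⇒ G_9=6

8, 9, 9, 9, 9, 9, 9, 8, 7, 6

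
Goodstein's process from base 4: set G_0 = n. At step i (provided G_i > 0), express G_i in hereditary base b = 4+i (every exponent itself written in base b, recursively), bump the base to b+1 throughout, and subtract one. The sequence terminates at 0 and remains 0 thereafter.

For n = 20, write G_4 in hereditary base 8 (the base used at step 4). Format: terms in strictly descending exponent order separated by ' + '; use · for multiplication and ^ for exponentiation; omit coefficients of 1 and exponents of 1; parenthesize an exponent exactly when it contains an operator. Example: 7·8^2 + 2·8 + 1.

20 —HB4→ 4^2 + 4 —bump→ 5^2 + 5 = 30 —(−1)→ 29
29 —HB5→ 5^2 + 4 —bump→ 6^2 + 4 = 40 —(−1)→ 39
39 —HB6→ 6^2 + 3 —bump→ 7^2 + 3 = 52 —(−1)→ 51
51 —HB7→ 7^2 + 2 —bump→ 8^2 + 2 = 66 —(−1)→ 65
65 —HB8→ 8^2 + 1 —bump→ 9^2 + 1 = 82 —(−1)→ 81

8^2 + 1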